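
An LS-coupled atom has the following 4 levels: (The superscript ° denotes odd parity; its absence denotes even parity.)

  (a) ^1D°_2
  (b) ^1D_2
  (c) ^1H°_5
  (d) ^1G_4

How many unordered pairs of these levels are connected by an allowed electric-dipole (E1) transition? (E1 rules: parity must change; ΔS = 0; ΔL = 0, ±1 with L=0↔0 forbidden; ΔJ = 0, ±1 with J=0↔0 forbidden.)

(a)–(b): allowed.
(a)–(c): forbidden (parity, ΔL, ΔJ).
(a)–(d): forbidden (ΔL, ΔJ).
(b)–(c): forbidden (ΔL, ΔJ).
(b)–(d): forbidden (parity, ΔL, ΔJ).
(c)–(d): allowed.
Allowed pairs: 2 of 6.

2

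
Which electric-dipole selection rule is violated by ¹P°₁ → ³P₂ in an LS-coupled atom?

the ΔS = 0 rule

Reading off the term symbols: S 0→1, L 1→1, J 1→2, parity odd→even.
ΔS = 0: S: 0 → 1 — violated.
ΔL = 0, ±1 (not L=0↔0): L: 1 → 1, ΔL = +0 — satisfied.
Parity must change: odd → even — satisfied.
ΔJ = 0, ±1 (not J=0↔0): J: 1 → 2, ΔJ = +1 — satisfied.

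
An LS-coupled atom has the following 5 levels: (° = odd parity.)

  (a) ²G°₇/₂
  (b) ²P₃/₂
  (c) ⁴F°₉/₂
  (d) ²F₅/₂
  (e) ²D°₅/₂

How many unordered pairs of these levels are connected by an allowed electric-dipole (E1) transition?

3

(a)–(b): forbidden (ΔL, ΔJ).
(a)–(c): forbidden (parity, ΔS).
(a)–(d): allowed.
(a)–(e): forbidden (parity, ΔL).
(b)–(c): forbidden (ΔS, ΔL, ΔJ).
(b)–(d): forbidden (parity, ΔL).
(b)–(e): allowed.
(c)–(d): forbidden (ΔS, ΔJ).
(c)–(e): forbidden (parity, ΔS, ΔJ).
(d)–(e): allowed.
Allowed pairs: 3 of 10.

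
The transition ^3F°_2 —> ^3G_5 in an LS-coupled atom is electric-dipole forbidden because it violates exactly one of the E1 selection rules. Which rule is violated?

the ΔJ = 0, ±1 rule

Parity must change: odd → even — satisfied.
ΔS = 0: S: 1 → 1 — satisfied.
ΔL = 0, ±1 (not L=0↔0): L: 3 → 4, ΔL = +1 — satisfied.
ΔJ = 0, ±1 (not J=0↔0): J: 2 → 5, ΔJ = +3 — violated.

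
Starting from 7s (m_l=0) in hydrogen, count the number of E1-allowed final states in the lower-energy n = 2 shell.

3

E1 requires Δl = ±1, so l_f ∈ {-1, 1}; with 0 ≤ l_f ≤ n_f−1 = 1, the allowed l_f values are {1}.
For l_f = 1: m_f ∈ {m_i−1, m_i, m_i+1} ∩ [−1, 1] = {-1, 0, 1} → 3 states.
Total: 3.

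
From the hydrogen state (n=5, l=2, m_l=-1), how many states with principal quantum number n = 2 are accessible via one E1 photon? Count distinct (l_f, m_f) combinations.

2

E1 requires Δl = ±1, so l_f ∈ {1, 3}; with 0 ≤ l_f ≤ n_f−1 = 1, the allowed l_f values are {1}.
For l_f = 1: m_f ∈ {m_i−1, m_i, m_i+1} ∩ [−1, 1] = {-1, 0} → 2 states.
Total: 2.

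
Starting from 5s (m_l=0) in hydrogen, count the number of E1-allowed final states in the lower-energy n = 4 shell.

3

E1 requires Δl = ±1, so l_f ∈ {-1, 1}; with 0 ≤ l_f ≤ n_f−1 = 3, the allowed l_f values are {1}.
For l_f = 1: m_f ∈ {m_i−1, m_i, m_i+1} ∩ [−1, 1] = {-1, 0, 1} → 3 states.
Total: 3.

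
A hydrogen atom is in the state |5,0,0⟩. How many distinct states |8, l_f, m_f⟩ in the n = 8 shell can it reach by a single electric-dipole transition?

E1 requires Δl = ±1, so l_f ∈ {-1, 1}; with 0 ≤ l_f ≤ n_f−1 = 7, the allowed l_f values are {1}.
For l_f = 1: m_f ∈ {m_i−1, m_i, m_i+1} ∩ [−1, 1] = {-1, 0, 1} → 3 states.
Total: 3.

3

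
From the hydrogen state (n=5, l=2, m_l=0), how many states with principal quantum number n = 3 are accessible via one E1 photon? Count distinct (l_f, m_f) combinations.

3

E1 requires Δl = ±1, so l_f ∈ {1, 3}; with 0 ≤ l_f ≤ n_f−1 = 2, the allowed l_f values are {1}.
For l_f = 1: m_f ∈ {m_i−1, m_i, m_i+1} ∩ [−1, 1] = {-1, 0, 1} → 3 states.
Total: 3.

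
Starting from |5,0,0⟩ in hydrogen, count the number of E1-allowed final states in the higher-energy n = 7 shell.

3

E1 requires Δl = ±1, so l_f ∈ {-1, 1}; with 0 ≤ l_f ≤ n_f−1 = 6, the allowed l_f values are {1}.
For l_f = 1: m_f ∈ {m_i−1, m_i, m_i+1} ∩ [−1, 1] = {-1, 0, 1} → 3 states.
Total: 3.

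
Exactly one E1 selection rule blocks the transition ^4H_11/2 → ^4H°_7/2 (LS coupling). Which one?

the ΔJ = 0, ±1 rule

Reading off the term symbols: S 3/2→3/2, L 5→5, J 11/2→7/2, parity even→odd.
Parity must change: even → odd — ok.
ΔJ = 0, ±1 (not J=0↔0): J: 11/2 → 7/2, ΔJ = -2 — fails.
ΔS = 0: S: 3/2 → 3/2 — ok.
ΔL = 0, ±1 (not L=0↔0): L: 5 → 5, ΔL = +0 — ok.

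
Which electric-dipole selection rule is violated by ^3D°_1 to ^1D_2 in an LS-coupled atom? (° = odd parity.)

Reading off the term symbols: S 1→0, L 2→2, J 1→2, parity odd→even.
Parity must change: odd → even — passes.
ΔS = 0: S: 1 → 0 — fails.
ΔL = 0, ±1 (not L=0↔0): L: 2 → 2, ΔL = +0 — passes.
ΔJ = 0, ±1 (not J=0↔0): J: 1 → 2, ΔJ = +1 — passes.

the ΔS = 0 rule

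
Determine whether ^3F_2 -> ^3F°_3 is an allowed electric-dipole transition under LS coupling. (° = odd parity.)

Parity must change: even → odd — ok.
ΔS = 0: S: 1 → 1 — ok.
ΔL = 0, ±1 (not L=0↔0): L: 3 → 3, ΔL = +0 — ok.
ΔJ = 0, ±1 (not J=0↔0): J: 2 → 3, ΔJ = +1 — ok.
All four E1 rules are satisfied.

allowed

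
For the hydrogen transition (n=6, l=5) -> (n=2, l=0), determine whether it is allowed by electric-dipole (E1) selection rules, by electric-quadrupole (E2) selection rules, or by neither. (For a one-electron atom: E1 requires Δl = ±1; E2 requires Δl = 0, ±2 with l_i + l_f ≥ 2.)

Δl = 0 − 5 = -5; l_i + l_f = 5.
E1 (Δl = ±1): not satisfied.
E2 (Δl = 0,±2, l_i+l_f ≥ 2): not satisfied.

neither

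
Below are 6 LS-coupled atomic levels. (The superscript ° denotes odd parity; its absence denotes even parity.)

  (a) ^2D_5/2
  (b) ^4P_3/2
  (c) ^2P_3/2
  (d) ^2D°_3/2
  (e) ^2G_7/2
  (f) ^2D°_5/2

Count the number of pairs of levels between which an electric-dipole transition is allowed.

(a)–(b): forbidden (parity, ΔS).
(a)–(c): forbidden (parity).
(a)–(d): allowed.
(a)–(e): forbidden (parity, ΔL).
(a)–(f): allowed.
(b)–(c): forbidden (parity, ΔS).
(b)–(d): forbidden (ΔS).
(b)–(e): forbidden (parity, ΔS, ΔL, ΔJ).
(b)–(f): forbidden (ΔS).
(c)–(d): allowed.
(c)–(e): forbidden (parity, ΔL, ΔJ).
(c)–(f): allowed.
(d)–(e): forbidden (ΔL, ΔJ).
(d)–(f): forbidden (parity).
(e)–(f): forbidden (ΔL).
Allowed pairs: 4 of 15.

4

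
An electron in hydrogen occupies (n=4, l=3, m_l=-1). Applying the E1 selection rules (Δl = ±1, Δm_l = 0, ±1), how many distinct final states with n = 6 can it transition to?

E1 requires Δl = ±1, so l_f ∈ {2, 4}; with 0 ≤ l_f ≤ n_f−1 = 5, the allowed l_f values are {2, 4}.
For l_f = 2: m_f ∈ {m_i−1, m_i, m_i+1} ∩ [−2, 2] = {-2, -1, 0} → 3 states.
For l_f = 4: m_f ∈ {m_i−1, m_i, m_i+1} ∩ [−4, 4] = {-2, -1, 0} → 3 states.
Total: 6.

6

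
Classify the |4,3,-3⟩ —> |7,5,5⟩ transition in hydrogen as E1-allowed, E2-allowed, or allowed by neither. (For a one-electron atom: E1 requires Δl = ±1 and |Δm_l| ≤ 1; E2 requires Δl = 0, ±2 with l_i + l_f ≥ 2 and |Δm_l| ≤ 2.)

Δl = 5 − 3 = +2; l_i + l_f = 8.
Δm_l = +8.
E1 (Δl = ±1, |Δm_l| ≤ 1): not satisfied.
E2 (Δl = 0,±2, l_i+l_f ≥ 2, |Δm_l| ≤ 2): not satisfied.

neither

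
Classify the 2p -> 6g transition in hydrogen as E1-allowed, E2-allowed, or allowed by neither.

neither

Δl = 4 − 1 = +3; l_i + l_f = 5.
E1 (Δl = ±1): not satisfied.
E2 (Δl = 0,±2, l_i+l_f ≥ 2): not satisfied.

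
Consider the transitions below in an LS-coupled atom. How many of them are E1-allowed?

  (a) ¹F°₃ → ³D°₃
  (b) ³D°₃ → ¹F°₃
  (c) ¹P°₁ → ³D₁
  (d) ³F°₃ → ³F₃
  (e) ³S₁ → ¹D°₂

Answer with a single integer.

(a) forbidden (parity, ΔS fail)
(b) forbidden (parity, ΔS fail)
(c) forbidden (ΔS fails)
(d) allowed
(e) forbidden (ΔS, ΔL fail)
Total allowed: 1 of 5.

1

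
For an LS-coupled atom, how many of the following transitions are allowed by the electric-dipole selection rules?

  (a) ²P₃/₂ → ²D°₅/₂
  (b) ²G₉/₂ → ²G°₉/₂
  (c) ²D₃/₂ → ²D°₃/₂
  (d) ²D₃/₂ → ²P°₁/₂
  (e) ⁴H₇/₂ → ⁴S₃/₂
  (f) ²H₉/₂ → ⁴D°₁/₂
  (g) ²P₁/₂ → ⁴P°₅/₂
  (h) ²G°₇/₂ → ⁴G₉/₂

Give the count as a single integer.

4

(a) allowed
(b) allowed
(c) allowed
(d) allowed
(e) forbidden (parity, ΔL, ΔJ fail)
(f) forbidden (ΔS, ΔL, ΔJ fail)
(g) forbidden (ΔS, ΔJ fail)
(h) forbidden (ΔS fails)
Total allowed: 4 of 8.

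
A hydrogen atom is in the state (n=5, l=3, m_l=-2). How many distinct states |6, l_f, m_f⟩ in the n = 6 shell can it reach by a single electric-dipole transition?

5

E1 requires Δl = ±1, so l_f ∈ {2, 4}; with 0 ≤ l_f ≤ n_f−1 = 5, the allowed l_f values are {2, 4}.
For l_f = 2: m_f ∈ {m_i−1, m_i, m_i+1} ∩ [−2, 2] = {-2, -1} → 2 states.
For l_f = 4: m_f ∈ {m_i−1, m_i, m_i+1} ∩ [−4, 4] = {-3, -2, -1} → 3 states.
Total: 5.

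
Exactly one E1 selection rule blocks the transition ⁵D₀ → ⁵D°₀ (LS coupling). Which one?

Initial level: S=2, L=2, J=0, parity even. Final level: S=2, L=2, J=0, parity odd.
ΔL = 0, ±1 (not L=0↔0): L: 2 → 2, ΔL = +0 — ok.
ΔS = 0: S: 2 → 2 — ok.
Parity must change: even → odd — ok.
ΔJ = 0, ±1 (not J=0↔0): J: 0 → 0, ΔJ = +0 — fails.

the J=0 ↔ J=0 exclusion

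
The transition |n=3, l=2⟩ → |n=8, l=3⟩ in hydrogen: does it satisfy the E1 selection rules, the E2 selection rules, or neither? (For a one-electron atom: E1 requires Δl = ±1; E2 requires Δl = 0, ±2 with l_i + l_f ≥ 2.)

Δl = 3 − 2 = +1; l_i + l_f = 5.
E1 (Δl = ±1): satisfied.
E2 (Δl = 0,±2, l_i+l_f ≥ 2): not satisfied.

E1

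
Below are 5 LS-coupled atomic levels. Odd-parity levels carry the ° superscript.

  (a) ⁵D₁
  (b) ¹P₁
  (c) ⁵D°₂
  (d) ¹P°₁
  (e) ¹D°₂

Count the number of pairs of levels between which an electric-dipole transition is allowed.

3

(a)–(b): forbidden (parity, ΔS).
(a)–(c): allowed.
(a)–(d): forbidden (ΔS).
(a)–(e): forbidden (ΔS).
(b)–(c): forbidden (ΔS).
(b)–(d): allowed.
(b)–(e): allowed.
(c)–(d): forbidden (parity, ΔS).
(c)–(e): forbidden (parity, ΔS).
(d)–(e): forbidden (parity).
Allowed pairs: 3 of 10.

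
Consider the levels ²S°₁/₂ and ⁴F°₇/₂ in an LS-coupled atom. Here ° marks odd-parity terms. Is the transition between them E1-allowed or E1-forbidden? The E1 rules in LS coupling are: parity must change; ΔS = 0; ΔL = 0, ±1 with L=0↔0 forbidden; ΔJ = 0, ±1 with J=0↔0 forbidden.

forbidden

Parity must change: odd → odd — violated.
ΔS = 0: S: 1/2 → 3/2 — violated.
ΔL = 0, ±1 (not L=0↔0): L: 0 → 3, ΔL = +3 — violated.
ΔJ = 0, ±1 (not J=0↔0): J: 1/2 → 7/2, ΔJ = +3 — violated.
Rule(s) violated: parity, ΔS, ΔL, ΔJ.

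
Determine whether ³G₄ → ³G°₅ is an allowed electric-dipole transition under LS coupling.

allowed

Reading off the term symbols: S 1→1, L 4→4, J 4→5, parity even→odd.
Parity must change: even → odd — ✓.
ΔS = 0: S: 1 → 1 — ✓.
ΔL = 0, ±1 (not L=0↔0): L: 4 → 4, ΔL = +0 — ✓.
ΔJ = 0, ±1 (not J=0↔0): J: 4 → 5, ΔJ = +1 — ✓.
All four E1 rules are satisfied.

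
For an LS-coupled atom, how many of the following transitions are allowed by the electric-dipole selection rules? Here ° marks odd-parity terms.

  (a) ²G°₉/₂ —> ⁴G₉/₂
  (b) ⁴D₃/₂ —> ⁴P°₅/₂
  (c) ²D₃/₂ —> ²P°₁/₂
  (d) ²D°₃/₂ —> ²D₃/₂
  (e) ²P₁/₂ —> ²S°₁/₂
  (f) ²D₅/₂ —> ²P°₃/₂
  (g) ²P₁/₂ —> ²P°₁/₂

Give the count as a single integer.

6

(a) forbidden (ΔS fails)
(b) allowed
(c) allowed
(d) allowed
(e) allowed
(f) allowed
(g) allowed
Total allowed: 6 of 7.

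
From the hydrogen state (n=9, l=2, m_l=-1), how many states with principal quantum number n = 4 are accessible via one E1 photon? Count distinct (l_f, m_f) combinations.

E1 requires Δl = ±1, so l_f ∈ {1, 3}; with 0 ≤ l_f ≤ n_f−1 = 3, the allowed l_f values are {1, 3}.
For l_f = 1: m_f ∈ {m_i−1, m_i, m_i+1} ∩ [−1, 1] = {-1, 0} → 2 states.
For l_f = 3: m_f ∈ {m_i−1, m_i, m_i+1} ∩ [−3, 3] = {-2, -1, 0} → 3 states.
Total: 5.

5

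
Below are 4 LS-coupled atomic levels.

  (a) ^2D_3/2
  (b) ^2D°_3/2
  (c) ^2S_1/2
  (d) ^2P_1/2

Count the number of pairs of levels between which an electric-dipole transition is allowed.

2

(a)–(b): allowed.
(a)–(c): forbidden (parity, ΔL).
(a)–(d): forbidden (parity).
(b)–(c): forbidden (ΔL).
(b)–(d): allowed.
(c)–(d): forbidden (parity).
Allowed pairs: 2 of 6.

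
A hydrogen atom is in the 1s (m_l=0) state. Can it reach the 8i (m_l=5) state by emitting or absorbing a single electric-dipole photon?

Initial l = 0, final l = 6, so Δl = +6. E1 requires Δl = ±1: ✗.
m_l: 0 → 5 (Δm_l = +5). |Δm_l| ≤ 1 ✗.
The transition is electric-dipole forbidden.

forbidden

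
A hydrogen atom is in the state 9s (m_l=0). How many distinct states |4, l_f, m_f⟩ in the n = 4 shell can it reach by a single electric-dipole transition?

3

E1 requires Δl = ±1, so l_f ∈ {-1, 1}; with 0 ≤ l_f ≤ n_f−1 = 3, the allowed l_f values are {1}.
For l_f = 1: m_f ∈ {m_i−1, m_i, m_i+1} ∩ [−1, 1] = {-1, 0, 1} → 3 states.
Total: 3.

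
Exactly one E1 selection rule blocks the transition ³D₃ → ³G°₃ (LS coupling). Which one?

ΔJ = 0, ±1 (not J=0↔0): J: 3 → 3, ΔJ = +0 — ok.
ΔS = 0: S: 1 → 1 — ok.
Parity must change: even → odd — ok.
ΔL = 0, ±1 (not L=0↔0): L: 2 → 4, ΔL = +2 — fails.

the ΔL = 0, ±1 rule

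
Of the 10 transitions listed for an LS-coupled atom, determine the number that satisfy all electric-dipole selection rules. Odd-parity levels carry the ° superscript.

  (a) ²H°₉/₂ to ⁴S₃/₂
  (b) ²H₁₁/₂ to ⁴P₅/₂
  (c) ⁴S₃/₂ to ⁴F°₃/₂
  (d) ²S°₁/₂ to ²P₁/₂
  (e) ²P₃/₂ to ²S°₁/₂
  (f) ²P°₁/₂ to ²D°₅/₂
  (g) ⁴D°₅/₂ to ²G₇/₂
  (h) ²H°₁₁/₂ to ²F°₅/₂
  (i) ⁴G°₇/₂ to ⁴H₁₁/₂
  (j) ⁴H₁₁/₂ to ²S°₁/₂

2

(a) forbidden (ΔS, ΔL, ΔJ fail)
(b) forbidden (parity, ΔS, ΔL, ΔJ fail)
(c) forbidden (ΔL fails)
(d) allowed
(e) allowed
(f) forbidden (parity, ΔJ fail)
(g) forbidden (ΔS, ΔL fail)
(h) forbidden (parity, ΔL, ΔJ fail)
(i) forbidden (ΔJ fails)
(j) forbidden (ΔS, ΔL, ΔJ fail)
Total allowed: 2 of 10.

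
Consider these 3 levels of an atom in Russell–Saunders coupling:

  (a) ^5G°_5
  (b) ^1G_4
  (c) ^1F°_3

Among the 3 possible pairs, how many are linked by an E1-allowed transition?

(a)–(b): forbidden (ΔS).
(a)–(c): forbidden (parity, ΔS, ΔJ).
(b)–(c): allowed.
Allowed pairs: 1 of 3.

1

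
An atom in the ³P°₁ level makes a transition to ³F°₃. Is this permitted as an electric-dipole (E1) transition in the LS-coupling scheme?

forbidden

Reading off the term symbols: S 1→1, L 1→3, J 1→3, parity odd→odd.
Parity must change: odd → odd — fails.
ΔS = 0: S: 1 → 1 — ok.
ΔL = 0, ±1 (not L=0↔0): L: 1 → 3, ΔL = +2 — fails.
ΔJ = 0, ±1 (not J=0↔0): J: 1 → 3, ΔJ = +2 — fails.
Rule(s) violated: parity, ΔL, ΔJ.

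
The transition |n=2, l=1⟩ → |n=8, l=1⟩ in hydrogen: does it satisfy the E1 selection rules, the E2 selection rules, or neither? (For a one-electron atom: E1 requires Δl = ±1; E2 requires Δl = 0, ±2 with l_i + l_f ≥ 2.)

Δl = 1 − 1 = +0; l_i + l_f = 2.
E1 (Δl = ±1): not satisfied.
E2 (Δl = 0,±2, l_i+l_f ≥ 2): satisfied.

E2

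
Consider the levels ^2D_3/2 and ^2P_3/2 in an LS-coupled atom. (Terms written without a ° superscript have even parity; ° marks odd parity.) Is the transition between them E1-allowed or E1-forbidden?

Parity must change: even → even — violated.
ΔS = 0: S: 1/2 → 1/2 — satisfied.
ΔL = 0, ±1 (not L=0↔0): L: 2 → 1, ΔL = -1 — satisfied.
ΔJ = 0, ±1 (not J=0↔0): J: 3/2 → 3/2, ΔJ = +0 — satisfied.
Rule(s) violated: parity.

forbidden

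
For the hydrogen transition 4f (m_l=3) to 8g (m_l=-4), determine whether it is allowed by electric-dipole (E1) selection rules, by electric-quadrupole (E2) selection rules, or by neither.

Δl = 4 − 3 = +1; l_i + l_f = 7.
Δm_l = -7.
E1 (Δl = ±1, |Δm_l| ≤ 1): not satisfied.
E2 (Δl = 0,±2, l_i+l_f ≥ 2, |Δm_l| ≤ 2): not satisfied.

neither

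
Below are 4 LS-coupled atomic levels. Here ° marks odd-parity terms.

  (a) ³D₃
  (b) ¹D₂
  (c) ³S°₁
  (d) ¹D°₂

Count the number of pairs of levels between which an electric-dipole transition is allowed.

(a)–(b): forbidden (parity, ΔS).
(a)–(c): forbidden (ΔL, ΔJ).
(a)–(d): forbidden (ΔS).
(b)–(c): forbidden (ΔS, ΔL).
(b)–(d): allowed.
(c)–(d): forbidden (parity, ΔS, ΔL).
Allowed pairs: 1 of 6.

1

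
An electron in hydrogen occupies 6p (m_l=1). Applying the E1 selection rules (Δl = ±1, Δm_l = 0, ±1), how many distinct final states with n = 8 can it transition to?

E1 requires Δl = ±1, so l_f ∈ {0, 2}; with 0 ≤ l_f ≤ n_f−1 = 7, the allowed l_f values are {0, 2}.
For l_f = 0: m_f ∈ {m_i−1, m_i, m_i+1} ∩ [−0, 0] = {0} → 1 state.
For l_f = 2: m_f ∈ {m_i−1, m_i, m_i+1} ∩ [−2, 2] = {0, 1, 2} → 3 states.
Total: 4.

4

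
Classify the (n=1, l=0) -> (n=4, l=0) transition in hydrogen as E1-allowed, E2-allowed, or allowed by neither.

neither

Δl = 0 − 0 = +0; l_i + l_f = 0.
E1 (Δl = ±1): not satisfied.
E2 (Δl = 0,±2, l_i+l_f ≥ 2): not satisfied.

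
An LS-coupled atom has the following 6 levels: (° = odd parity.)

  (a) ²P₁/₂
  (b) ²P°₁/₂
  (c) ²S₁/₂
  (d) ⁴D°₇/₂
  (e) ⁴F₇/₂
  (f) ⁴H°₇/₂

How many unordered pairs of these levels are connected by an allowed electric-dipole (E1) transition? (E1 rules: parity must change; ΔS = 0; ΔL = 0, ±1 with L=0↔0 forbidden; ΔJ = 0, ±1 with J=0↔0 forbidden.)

3

(a)–(b): allowed.
(a)–(c): forbidden (parity).
(a)–(d): forbidden (ΔS, ΔJ).
(a)–(e): forbidden (parity, ΔS, ΔL, ΔJ).
(a)–(f): forbidden (ΔS, ΔL, ΔJ).
(b)–(c): allowed.
(b)–(d): forbidden (parity, ΔS, ΔJ).
(b)–(e): forbidden (ΔS, ΔL, ΔJ).
(b)–(f): forbidden (parity, ΔS, ΔL, ΔJ).
(c)–(d): forbidden (ΔS, ΔL, ΔJ).
(c)–(e): forbidden (parity, ΔS, ΔL, ΔJ).
(c)–(f): forbidden (ΔS, ΔL, ΔJ).
(d)–(e): allowed.
(d)–(f): forbidden (parity, ΔL).
(e)–(f): forbidden (ΔL).
Allowed pairs: 3 of 15.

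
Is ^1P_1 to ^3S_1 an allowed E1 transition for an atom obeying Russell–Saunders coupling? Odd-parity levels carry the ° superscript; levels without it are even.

Initial level: S=0, L=1, J=1, parity even. Final level: S=1, L=0, J=1, parity even.
Parity must change: even → even — fails.
ΔS = 0: S: 0 → 1 — fails.
ΔL = 0, ±1 (not L=0↔0): L: 1 → 0, ΔL = -1 — passes.
ΔJ = 0, ±1 (not J=0↔0): J: 1 → 1, ΔJ = +0 — passes.
Rule(s) violated: parity, ΔS.

forbidden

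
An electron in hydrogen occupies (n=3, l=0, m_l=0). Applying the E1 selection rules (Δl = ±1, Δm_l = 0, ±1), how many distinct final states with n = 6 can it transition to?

E1 requires Δl = ±1, so l_f ∈ {-1, 1}; with 0 ≤ l_f ≤ n_f−1 = 5, the allowed l_f values are {1}.
For l_f = 1: m_f ∈ {m_i−1, m_i, m_i+1} ∩ [−1, 1] = {-1, 0, 1} → 3 states.
Total: 3.

3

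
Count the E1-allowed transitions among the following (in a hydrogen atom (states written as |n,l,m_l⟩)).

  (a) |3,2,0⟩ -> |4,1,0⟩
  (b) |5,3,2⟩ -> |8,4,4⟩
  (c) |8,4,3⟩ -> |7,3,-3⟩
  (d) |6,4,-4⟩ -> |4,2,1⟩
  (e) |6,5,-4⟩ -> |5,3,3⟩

(a) allowed
(b) forbidden — Δm_l = +2 (E1 requires Δm_l = 0, ±1)
(c) forbidden — Δm_l = -6 (E1 requires Δm_l = 0, ±1)
(d) forbidden — Δl = -2 (E1 requires Δl = ±1); Δm_l = +5 (E1 requires Δm_l = 0, ±1)
(e) forbidden — Δl = -2 (E1 requires Δl = ±1); Δm_l = +7 (E1 requires Δm_l = 0, ±1)
Total allowed: 1 of 5.

1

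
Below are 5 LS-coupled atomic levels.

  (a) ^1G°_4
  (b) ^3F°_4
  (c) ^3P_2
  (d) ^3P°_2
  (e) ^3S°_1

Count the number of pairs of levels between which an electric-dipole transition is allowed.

2

(a)–(b): forbidden (parity, ΔS).
(a)–(c): forbidden (ΔS, ΔL, ΔJ).
(a)–(d): forbidden (parity, ΔS, ΔL, ΔJ).
(a)–(e): forbidden (parity, ΔS, ΔL, ΔJ).
(b)–(c): forbidden (ΔL, ΔJ).
(b)–(d): forbidden (parity, ΔL, ΔJ).
(b)–(e): forbidden (parity, ΔL, ΔJ).
(c)–(d): allowed.
(c)–(e): allowed.
(d)–(e): forbidden (parity).
Allowed pairs: 2 of 10.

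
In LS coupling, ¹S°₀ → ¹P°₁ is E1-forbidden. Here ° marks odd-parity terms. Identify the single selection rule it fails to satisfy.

Parity must change: odd → odd — fails.
ΔS = 0: S: 0 → 0 — ok.
ΔL = 0, ±1 (not L=0↔0): L: 0 → 1, ΔL = +1 — ok.
ΔJ = 0, ±1 (not J=0↔0): J: 0 → 1, ΔJ = +1 — ok.

parity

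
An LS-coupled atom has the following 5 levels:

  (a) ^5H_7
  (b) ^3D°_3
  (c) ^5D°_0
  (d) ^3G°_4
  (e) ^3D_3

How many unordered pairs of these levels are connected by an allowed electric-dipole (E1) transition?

(a)–(b): forbidden (ΔS, ΔL, ΔJ).
(a)–(c): forbidden (ΔL, ΔJ).
(a)–(d): forbidden (ΔS, ΔJ).
(a)–(e): forbidden (parity, ΔS, ΔL, ΔJ).
(b)–(c): forbidden (parity, ΔS, ΔJ).
(b)–(d): forbidden (parity, ΔL).
(b)–(e): allowed.
(c)–(d): forbidden (parity, ΔS, ΔL, ΔJ).
(c)–(e): forbidden (ΔS, ΔJ).
(d)–(e): forbidden (ΔL).
Allowed pairs: 1 of 10.

1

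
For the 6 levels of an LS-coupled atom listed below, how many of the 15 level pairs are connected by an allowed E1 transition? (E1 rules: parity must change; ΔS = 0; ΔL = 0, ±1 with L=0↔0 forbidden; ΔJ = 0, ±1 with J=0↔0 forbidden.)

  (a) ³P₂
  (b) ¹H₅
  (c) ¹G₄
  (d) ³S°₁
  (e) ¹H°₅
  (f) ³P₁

(a)–(b): forbidden (parity, ΔS, ΔL, ΔJ).
(a)–(c): forbidden (parity, ΔS, ΔL, ΔJ).
(a)–(d): allowed.
(a)–(e): forbidden (ΔS, ΔL, ΔJ).
(a)–(f): forbidden (parity).
(b)–(c): forbidden (parity).
(b)–(d): forbidden (ΔS, ΔL, ΔJ).
(b)–(e): allowed.
(b)–(f): forbidden (parity, ΔS, ΔL, ΔJ).
(c)–(d): forbidden (ΔS, ΔL, ΔJ).
(c)–(e): allowed.
(c)–(f): forbidden (parity, ΔS, ΔL, ΔJ).
(d)–(e): forbidden (parity, ΔS, ΔL, ΔJ).
(d)–(f): allowed.
(e)–(f): forbidden (ΔS, ΔL, ΔJ).
Allowed pairs: 4 of 15.

4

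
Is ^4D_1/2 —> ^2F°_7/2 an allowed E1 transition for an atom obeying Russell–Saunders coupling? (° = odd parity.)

forbidden

ΔJ = 0, ±1 (not J=0↔0): J: 1/2 → 7/2, ΔJ = +3 — violated.
Parity must change: even → odd — satisfied.
ΔS = 0: S: 3/2 → 1/2 — violated.
ΔL = 0, ±1 (not L=0↔0): L: 2 → 3, ΔL = +1 — satisfied.
Rule(s) violated: ΔS, ΔJ.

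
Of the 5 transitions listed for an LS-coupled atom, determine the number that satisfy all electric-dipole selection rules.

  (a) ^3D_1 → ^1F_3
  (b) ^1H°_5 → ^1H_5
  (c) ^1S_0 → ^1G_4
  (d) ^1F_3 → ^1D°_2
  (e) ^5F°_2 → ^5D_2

3

(a) forbidden (parity, ΔS, ΔJ fail)
(b) allowed
(c) forbidden (parity, ΔL, ΔJ fail)
(d) allowed
(e) allowed
Total allowed: 3 of 5.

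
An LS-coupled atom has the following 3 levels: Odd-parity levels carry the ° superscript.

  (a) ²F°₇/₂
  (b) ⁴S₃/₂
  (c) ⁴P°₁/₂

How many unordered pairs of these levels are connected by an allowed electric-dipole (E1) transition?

1

(a)–(b): forbidden (ΔS, ΔL, ΔJ).
(a)–(c): forbidden (parity, ΔS, ΔL, ΔJ).
(b)–(c): allowed.
Allowed pairs: 1 of 3.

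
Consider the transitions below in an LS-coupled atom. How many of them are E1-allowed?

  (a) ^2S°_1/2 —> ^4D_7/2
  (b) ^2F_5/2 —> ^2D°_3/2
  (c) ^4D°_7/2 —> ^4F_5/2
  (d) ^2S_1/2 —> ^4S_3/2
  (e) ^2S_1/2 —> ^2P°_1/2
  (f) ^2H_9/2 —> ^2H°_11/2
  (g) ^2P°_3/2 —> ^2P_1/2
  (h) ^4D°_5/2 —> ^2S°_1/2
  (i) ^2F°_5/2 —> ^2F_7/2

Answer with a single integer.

6

(a) forbidden (ΔS, ΔL, ΔJ fail)
(b) allowed
(c) allowed
(d) forbidden (parity, ΔS, ΔL fail)
(e) allowed
(f) allowed
(g) allowed
(h) forbidden (parity, ΔS, ΔL, ΔJ fail)
(i) allowed
Total allowed: 6 of 9.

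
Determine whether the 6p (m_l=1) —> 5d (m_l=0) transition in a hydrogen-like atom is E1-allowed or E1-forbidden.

Δl = 2 − 1 = +1; the E1 rule Δl = ±1 is passes.
m_l: 1 → 0 (Δm_l = -1). |Δm_l| ≤ 1 passes.
All E1 selection rules are satisfied.

allowed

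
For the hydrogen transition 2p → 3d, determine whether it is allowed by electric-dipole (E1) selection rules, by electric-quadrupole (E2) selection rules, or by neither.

Δl = 2 − 1 = +1; l_i + l_f = 3.
E1 (Δl = ±1): satisfied.
E2 (Δl = 0,±2, l_i+l_f ≥ 2): not satisfied.

E1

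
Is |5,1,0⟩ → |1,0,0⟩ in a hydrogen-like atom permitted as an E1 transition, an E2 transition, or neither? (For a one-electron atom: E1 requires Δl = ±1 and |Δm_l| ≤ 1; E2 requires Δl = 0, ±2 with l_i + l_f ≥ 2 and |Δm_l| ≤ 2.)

E1

Δl = 0 − 1 = -1; l_i + l_f = 1.
Δm_l = +0.
E1 (Δl = ±1, |Δm_l| ≤ 1): satisfied.
E2 (Δl = 0,±2, l_i+l_f ≥ 2, |Δm_l| ≤ 2): not satisfied.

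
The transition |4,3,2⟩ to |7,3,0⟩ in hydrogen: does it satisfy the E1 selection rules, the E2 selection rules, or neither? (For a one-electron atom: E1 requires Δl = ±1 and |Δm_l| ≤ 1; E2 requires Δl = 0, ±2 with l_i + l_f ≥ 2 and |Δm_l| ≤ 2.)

Δl = 3 − 3 = +0; l_i + l_f = 6.
Δm_l = -2.
E1 (Δl = ±1, |Δm_l| ≤ 1): not satisfied.
E2 (Δl = 0,±2, l_i+l_f ≥ 2, |Δm_l| ≤ 2): satisfied.

E2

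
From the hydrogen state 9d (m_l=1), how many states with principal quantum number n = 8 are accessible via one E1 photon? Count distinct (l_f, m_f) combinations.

E1 requires Δl = ±1, so l_f ∈ {1, 3}; with 0 ≤ l_f ≤ n_f−1 = 7, the allowed l_f values are {1, 3}.
For l_f = 1: m_f ∈ {m_i−1, m_i, m_i+1} ∩ [−1, 1] = {0, 1} → 2 states.
For l_f = 3: m_f ∈ {m_i−1, m_i, m_i+1} ∩ [−3, 3] = {0, 1, 2} → 3 states.
Total: 5.

5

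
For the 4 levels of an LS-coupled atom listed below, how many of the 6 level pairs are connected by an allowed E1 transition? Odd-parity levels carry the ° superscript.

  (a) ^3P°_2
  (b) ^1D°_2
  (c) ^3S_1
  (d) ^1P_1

(a)–(b): forbidden (parity, ΔS).
(a)–(c): allowed.
(a)–(d): forbidden (ΔS).
(b)–(c): forbidden (ΔS, ΔL).
(b)–(d): allowed.
(c)–(d): forbidden (parity, ΔS).
Allowed pairs: 2 of 6.

2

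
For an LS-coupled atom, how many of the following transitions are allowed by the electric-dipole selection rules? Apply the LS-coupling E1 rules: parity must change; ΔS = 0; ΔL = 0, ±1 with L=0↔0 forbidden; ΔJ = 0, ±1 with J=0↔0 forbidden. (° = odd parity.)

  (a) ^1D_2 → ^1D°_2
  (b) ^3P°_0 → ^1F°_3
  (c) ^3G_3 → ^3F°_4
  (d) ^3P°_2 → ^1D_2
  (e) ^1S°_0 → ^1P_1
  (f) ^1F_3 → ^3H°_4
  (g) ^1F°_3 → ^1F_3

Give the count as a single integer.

(a) allowed
(b) forbidden (parity, ΔS, ΔL, ΔJ fail)
(c) allowed
(d) forbidden (ΔS fails)
(e) allowed
(f) forbidden (ΔS, ΔL fail)
(g) allowed
Total allowed: 4 of 7.

4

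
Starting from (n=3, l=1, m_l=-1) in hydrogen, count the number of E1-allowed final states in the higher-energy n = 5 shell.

E1 requires Δl = ±1, so l_f ∈ {0, 2}; with 0 ≤ l_f ≤ n_f−1 = 4, the allowed l_f values are {0, 2}.
For l_f = 0: m_f ∈ {m_i−1, m_i, m_i+1} ∩ [−0, 0] = {0} → 1 state.
For l_f = 2: m_f ∈ {m_i−1, m_i, m_i+1} ∩ [−2, 2] = {-2, -1, 0} → 3 states.
Total: 4.

4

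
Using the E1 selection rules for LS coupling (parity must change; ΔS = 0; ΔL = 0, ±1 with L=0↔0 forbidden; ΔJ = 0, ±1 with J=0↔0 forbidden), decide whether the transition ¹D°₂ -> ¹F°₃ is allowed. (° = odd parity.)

Initial level: S=0, L=2, J=2, parity odd. Final level: S=0, L=3, J=3, parity odd.
Parity must change: odd → odd — fails.
ΔS = 0: S: 0 → 0 — passes.
ΔL = 0, ±1 (not L=0↔0): L: 2 → 3, ΔL = +1 — passes.
ΔJ = 0, ±1 (not J=0↔0): J: 2 → 3, ΔJ = +1 — passes.
Rule(s) violated: parity.

forbidden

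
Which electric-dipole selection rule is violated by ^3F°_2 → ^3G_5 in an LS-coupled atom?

the ΔJ = 0, ±1 rule

Initial level: S=1, L=3, J=2, parity odd. Final level: S=1, L=4, J=5, parity even.
Parity must change: odd → even — ✓.
ΔS = 0: S: 1 → 1 — ✓.
ΔL = 0, ±1 (not L=0↔0): L: 3 → 4, ΔL = +1 — ✓.
ΔJ = 0, ±1 (not J=0↔0): J: 2 → 5, ΔJ = +3 — ✗.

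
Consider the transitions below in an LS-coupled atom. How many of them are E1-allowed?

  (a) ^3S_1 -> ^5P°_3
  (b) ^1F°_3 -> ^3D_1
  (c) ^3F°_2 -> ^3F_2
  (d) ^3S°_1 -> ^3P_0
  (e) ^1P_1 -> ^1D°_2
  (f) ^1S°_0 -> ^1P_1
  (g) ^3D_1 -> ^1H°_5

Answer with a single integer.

(a) forbidden (ΔS, ΔJ fail)
(b) forbidden (ΔS, ΔJ fail)
(c) allowed
(d) allowed
(e) allowed
(f) allowed
(g) forbidden (ΔS, ΔL, ΔJ fail)
Total allowed: 4 of 7.

4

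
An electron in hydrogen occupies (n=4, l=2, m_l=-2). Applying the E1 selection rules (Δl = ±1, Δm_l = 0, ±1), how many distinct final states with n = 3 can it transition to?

1

E1 requires Δl = ±1, so l_f ∈ {1, 3}; with 0 ≤ l_f ≤ n_f−1 = 2, the allowed l_f values are {1}.
For l_f = 1: m_f ∈ {m_i−1, m_i, m_i+1} ∩ [−1, 1] = {-1} → 1 state.
Total: 1.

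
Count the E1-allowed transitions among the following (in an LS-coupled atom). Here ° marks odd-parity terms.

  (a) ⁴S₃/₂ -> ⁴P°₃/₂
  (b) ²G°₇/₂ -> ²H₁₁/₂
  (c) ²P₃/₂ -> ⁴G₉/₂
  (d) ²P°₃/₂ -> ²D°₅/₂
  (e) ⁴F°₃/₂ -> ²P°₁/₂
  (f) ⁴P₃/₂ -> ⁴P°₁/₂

2

(a) allowed
(b) forbidden (ΔJ fails)
(c) forbidden (parity, ΔS, ΔL, ΔJ fail)
(d) forbidden (parity fails)
(e) forbidden (parity, ΔS, ΔL fail)
(f) allowed
Total allowed: 2 of 6.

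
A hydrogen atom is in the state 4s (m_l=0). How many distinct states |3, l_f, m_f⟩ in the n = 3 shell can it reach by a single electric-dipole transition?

3

E1 requires Δl = ±1, so l_f ∈ {-1, 1}; with 0 ≤ l_f ≤ n_f−1 = 2, the allowed l_f values are {1}.
For l_f = 1: m_f ∈ {m_i−1, m_i, m_i+1} ∩ [−1, 1] = {-1, 0, 1} → 3 states.
Total: 3.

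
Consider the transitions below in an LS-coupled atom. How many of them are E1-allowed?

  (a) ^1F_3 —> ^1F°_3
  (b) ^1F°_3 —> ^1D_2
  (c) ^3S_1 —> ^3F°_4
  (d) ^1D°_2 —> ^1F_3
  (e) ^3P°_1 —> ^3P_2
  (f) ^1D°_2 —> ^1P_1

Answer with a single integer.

5

(a) allowed
(b) allowed
(c) forbidden (ΔL, ΔJ fail)
(d) allowed
(e) allowed
(f) allowed
Total allowed: 5 of 6.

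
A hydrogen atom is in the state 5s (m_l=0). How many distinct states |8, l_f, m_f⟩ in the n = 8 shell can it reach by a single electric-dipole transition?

E1 requires Δl = ±1, so l_f ∈ {-1, 1}; with 0 ≤ l_f ≤ n_f−1 = 7, the allowed l_f values are {1}.
For l_f = 1: m_f ∈ {m_i−1, m_i, m_i+1} ∩ [−1, 1] = {-1, 0, 1} → 3 states.
Total: 3.

3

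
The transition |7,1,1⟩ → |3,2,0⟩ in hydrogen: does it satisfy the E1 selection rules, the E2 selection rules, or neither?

Δl = 2 − 1 = +1; l_i + l_f = 3.
Δm_l = -1.
E1 (Δl = ±1, |Δm_l| ≤ 1): satisfied.
E2 (Δl = 0,±2, l_i+l_f ≥ 2, |Δm_l| ≤ 2): not satisfied.

E1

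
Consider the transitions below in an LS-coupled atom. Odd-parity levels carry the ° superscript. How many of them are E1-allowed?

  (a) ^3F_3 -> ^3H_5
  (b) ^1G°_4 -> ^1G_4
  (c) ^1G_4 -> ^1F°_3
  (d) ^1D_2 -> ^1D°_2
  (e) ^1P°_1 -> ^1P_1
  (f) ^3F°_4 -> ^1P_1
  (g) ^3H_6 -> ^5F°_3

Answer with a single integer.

(a) forbidden (parity, ΔL, ΔJ fail)
(b) allowed
(c) allowed
(d) allowed
(e) allowed
(f) forbidden (ΔS, ΔL, ΔJ fail)
(g) forbidden (ΔS, ΔL, ΔJ fail)
Total allowed: 4 of 7.

4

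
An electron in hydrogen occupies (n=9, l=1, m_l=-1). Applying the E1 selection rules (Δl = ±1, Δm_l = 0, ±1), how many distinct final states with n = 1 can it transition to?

E1 requires Δl = ±1, so l_f ∈ {0, 2}; with 0 ≤ l_f ≤ n_f−1 = 0, the allowed l_f values are {0}.
For l_f = 0: m_f ∈ {m_i−1, m_i, m_i+1} ∩ [−0, 0] = {0} → 1 state.
Total: 1.

1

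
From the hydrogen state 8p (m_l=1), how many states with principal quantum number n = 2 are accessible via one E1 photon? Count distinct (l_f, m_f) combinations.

E1 requires Δl = ±1, so l_f ∈ {0, 2}; with 0 ≤ l_f ≤ n_f−1 = 1, the allowed l_f values are {0}.
For l_f = 0: m_f ∈ {m_i−1, m_i, m_i+1} ∩ [−0, 0] = {0} → 1 state.
Total: 1.

1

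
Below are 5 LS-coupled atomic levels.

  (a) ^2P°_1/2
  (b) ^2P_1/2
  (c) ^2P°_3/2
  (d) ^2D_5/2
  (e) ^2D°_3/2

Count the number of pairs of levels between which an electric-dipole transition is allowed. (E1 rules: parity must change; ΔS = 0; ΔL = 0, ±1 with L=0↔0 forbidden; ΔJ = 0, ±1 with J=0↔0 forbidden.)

5

(a)–(b): allowed.
(a)–(c): forbidden (parity).
(a)–(d): forbidden (ΔJ).
(a)–(e): forbidden (parity).
(b)–(c): allowed.
(b)–(d): forbidden (parity, ΔJ).
(b)–(e): allowed.
(c)–(d): allowed.
(c)–(e): forbidden (parity).
(d)–(e): allowed.
Allowed pairs: 5 of 10.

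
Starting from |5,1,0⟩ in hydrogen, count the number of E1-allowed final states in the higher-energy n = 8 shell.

E1 requires Δl = ±1, so l_f ∈ {0, 2}; with 0 ≤ l_f ≤ n_f−1 = 7, the allowed l_f values are {0, 2}.
For l_f = 0: m_f ∈ {m_i−1, m_i, m_i+1} ∩ [−0, 0] = {0} → 1 state.
For l_f = 2: m_f ∈ {m_i−1, m_i, m_i+1} ∩ [−2, 2] = {-1, 0, 1} → 3 states.
Total: 4.

4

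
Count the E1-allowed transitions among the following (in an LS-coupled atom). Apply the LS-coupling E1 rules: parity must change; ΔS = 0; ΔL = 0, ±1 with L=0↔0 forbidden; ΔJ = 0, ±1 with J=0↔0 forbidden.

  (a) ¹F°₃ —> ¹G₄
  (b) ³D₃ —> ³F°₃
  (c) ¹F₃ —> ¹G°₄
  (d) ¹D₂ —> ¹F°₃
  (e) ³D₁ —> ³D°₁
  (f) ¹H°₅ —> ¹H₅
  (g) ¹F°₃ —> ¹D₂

(a) allowed
(b) allowed
(c) allowed
(d) allowed
(e) allowed
(f) allowed
(g) allowed
Total allowed: 7 of 7.

7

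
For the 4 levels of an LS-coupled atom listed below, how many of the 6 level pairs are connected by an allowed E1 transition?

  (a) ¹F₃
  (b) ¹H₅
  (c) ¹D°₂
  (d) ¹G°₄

(a)–(b): forbidden (parity, ΔL, ΔJ).
(a)–(c): allowed.
(a)–(d): allowed.
(b)–(c): forbidden (ΔL, ΔJ).
(b)–(d): allowed.
(c)–(d): forbidden (parity, ΔL, ΔJ).
Allowed pairs: 3 of 6.

3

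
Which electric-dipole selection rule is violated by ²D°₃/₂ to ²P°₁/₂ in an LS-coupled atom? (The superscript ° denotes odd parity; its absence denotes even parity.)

parity

Parity must change: odd → odd — fails.
ΔS = 0: S: 1/2 → 1/2 — passes.
ΔL = 0, ±1 (not L=0↔0): L: 2 → 1, ΔL = -1 — passes.
ΔJ = 0, ±1 (not J=0↔0): J: 3/2 → 1/2, ΔJ = -1 — passes.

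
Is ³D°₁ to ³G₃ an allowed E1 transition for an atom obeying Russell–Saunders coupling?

forbidden

Parity must change: odd → even — ok.
ΔS = 0: S: 1 → 1 — ok.
ΔL = 0, ±1 (not L=0↔0): L: 2 → 4, ΔL = +2 — fails.
ΔJ = 0, ±1 (not J=0↔0): J: 1 → 3, ΔJ = +2 — fails.
Rule(s) violated: ΔL, ΔJ.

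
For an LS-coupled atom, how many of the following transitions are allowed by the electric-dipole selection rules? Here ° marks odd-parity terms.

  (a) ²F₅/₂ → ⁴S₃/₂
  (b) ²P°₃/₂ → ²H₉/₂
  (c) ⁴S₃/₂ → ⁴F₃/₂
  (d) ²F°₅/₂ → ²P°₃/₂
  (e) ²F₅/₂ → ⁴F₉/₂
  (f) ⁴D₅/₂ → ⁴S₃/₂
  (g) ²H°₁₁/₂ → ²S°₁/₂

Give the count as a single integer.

0

(a) forbidden (parity, ΔS, ΔL fail)
(b) forbidden (ΔL, ΔJ fail)
(c) forbidden (parity, ΔL fail)
(d) forbidden (parity, ΔL fail)
(e) forbidden (parity, ΔS, ΔJ fail)
(f) forbidden (parity, ΔL fail)
(g) forbidden (parity, ΔL, ΔJ fail)
Total allowed: 0 of 7.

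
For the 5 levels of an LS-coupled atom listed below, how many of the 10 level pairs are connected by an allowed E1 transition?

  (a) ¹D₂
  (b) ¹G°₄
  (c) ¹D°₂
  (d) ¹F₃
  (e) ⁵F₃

(a)–(b): forbidden (ΔL, ΔJ).
(a)–(c): allowed.
(a)–(d): forbidden (parity).
(a)–(e): forbidden (parity, ΔS).
(b)–(c): forbidden (parity, ΔL, ΔJ).
(b)–(d): allowed.
(b)–(e): forbidden (ΔS).
(c)–(d): allowed.
(c)–(e): forbidden (ΔS).
(d)–(e): forbidden (parity, ΔS).
Allowed pairs: 3 of 10.

3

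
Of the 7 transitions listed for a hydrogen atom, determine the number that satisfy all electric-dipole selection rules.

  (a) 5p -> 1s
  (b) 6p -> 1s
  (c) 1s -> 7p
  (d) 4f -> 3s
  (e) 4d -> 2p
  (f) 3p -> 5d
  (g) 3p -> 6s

(a) allowed
(b) allowed
(c) allowed
(d) forbidden — Δl = -3 (E1 requires Δl = ±1)
(e) allowed
(f) allowed
(g) allowed
Total allowed: 6 of 7.

6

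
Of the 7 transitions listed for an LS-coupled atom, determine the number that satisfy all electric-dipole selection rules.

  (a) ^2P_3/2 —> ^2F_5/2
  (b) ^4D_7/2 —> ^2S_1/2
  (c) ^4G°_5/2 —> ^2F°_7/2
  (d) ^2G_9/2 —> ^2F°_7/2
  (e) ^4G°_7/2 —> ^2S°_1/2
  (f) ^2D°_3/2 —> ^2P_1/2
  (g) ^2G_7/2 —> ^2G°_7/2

3

(a) forbidden (parity, ΔL fail)
(b) forbidden (parity, ΔS, ΔL, ΔJ fail)
(c) forbidden (parity, ΔS fail)
(d) allowed
(e) forbidden (parity, ΔS, ΔL, ΔJ fail)
(f) allowed
(g) allowed
Total allowed: 3 of 7.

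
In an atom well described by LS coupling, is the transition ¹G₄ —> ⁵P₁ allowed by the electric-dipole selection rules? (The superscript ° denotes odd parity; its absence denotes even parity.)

Reading off the term symbols: S 0→2, L 4→1, J 4→1, parity even→even.
ΔS = 0: S: 0 → 2 — fails.
ΔL = 0, ±1 (not L=0↔0): L: 4 → 1, ΔL = -3 — fails.
ΔJ = 0, ±1 (not J=0↔0): J: 4 → 1, ΔJ = -3 — fails.
Parity must change: even → even — fails.
Rule(s) violated: parity, ΔS, ΔL, ΔJ.

forbidden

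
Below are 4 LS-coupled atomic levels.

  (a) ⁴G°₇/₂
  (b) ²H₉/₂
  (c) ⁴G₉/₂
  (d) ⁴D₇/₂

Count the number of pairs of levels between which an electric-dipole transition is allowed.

(a)–(b): forbidden (ΔS).
(a)–(c): allowed.
(a)–(d): forbidden (ΔL).
(b)–(c): forbidden (parity, ΔS).
(b)–(d): forbidden (parity, ΔS, ΔL).
(c)–(d): forbidden (parity, ΔL).
Allowed pairs: 1 of 6.

1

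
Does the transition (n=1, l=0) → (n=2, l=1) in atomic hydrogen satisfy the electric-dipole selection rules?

Initial l = 0, final l = 1, so Δl = +1. E1 requires Δl = ±1: ok.
All E1 selection rules are satisfied.

allowed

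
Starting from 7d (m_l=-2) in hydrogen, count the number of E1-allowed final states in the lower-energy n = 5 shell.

4

E1 requires Δl = ±1, so l_f ∈ {1, 3}; with 0 ≤ l_f ≤ n_f−1 = 4, the allowed l_f values are {1, 3}.
For l_f = 1: m_f ∈ {m_i−1, m_i, m_i+1} ∩ [−1, 1] = {-1} → 1 state.
For l_f = 3: m_f ∈ {m_i−1, m_i, m_i+1} ∩ [−3, 3] = {-3, -2, -1} → 3 states.
Total: 4.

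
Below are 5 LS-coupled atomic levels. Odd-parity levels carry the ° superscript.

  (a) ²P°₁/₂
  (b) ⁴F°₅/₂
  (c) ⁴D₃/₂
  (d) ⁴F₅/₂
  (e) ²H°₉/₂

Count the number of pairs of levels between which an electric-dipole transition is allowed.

2

(a)–(b): forbidden (parity, ΔS, ΔL, ΔJ).
(a)–(c): forbidden (ΔS).
(a)–(d): forbidden (ΔS, ΔL, ΔJ).
(a)–(e): forbidden (parity, ΔL, ΔJ).
(b)–(c): allowed.
(b)–(d): allowed.
(b)–(e): forbidden (parity, ΔS, ΔL, ΔJ).
(c)–(d): forbidden (parity).
(c)–(e): forbidden (ΔS, ΔL, ΔJ).
(d)–(e): forbidden (ΔS, ΔL, ΔJ).
Allowed pairs: 2 of 10.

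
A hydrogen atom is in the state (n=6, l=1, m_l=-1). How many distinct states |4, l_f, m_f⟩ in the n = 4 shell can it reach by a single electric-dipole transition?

4

E1 requires Δl = ±1, so l_f ∈ {0, 2}; with 0 ≤ l_f ≤ n_f−1 = 3, the allowed l_f values are {0, 2}.
For l_f = 0: m_f ∈ {m_i−1, m_i, m_i+1} ∩ [−0, 0] = {0} → 1 state.
For l_f = 2: m_f ∈ {m_i−1, m_i, m_i+1} ∩ [−2, 2] = {-2, -1, 0} → 3 states.
Total: 4.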